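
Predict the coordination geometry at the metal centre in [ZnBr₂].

linear

Each bromide is −1; balancing the 0 overall charge requires Zn(II).
Zn sits in group 12, so the d-electron count is 12 − 2 = 10.
Coordination number: 2.
A d¹⁰ ion with only two ligands adopts a linear arrangement (sp hybridisation; no CFSE preference).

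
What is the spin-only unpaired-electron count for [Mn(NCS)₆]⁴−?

5 unpaired electrons

Each isothiocyanate is −1; balancing the −4 overall charge requires Mn(II).
Mn sits in group 7, so the d-electron count is 7 − 2 = 5.
The spin state decides the count: Isothiocyanate is a weak-field ligand for a first-row metal, so the complex is high-spin.
An octahedral high-spin d⁵ ion is t₂g³e_g², giving 5 unpaired electrons.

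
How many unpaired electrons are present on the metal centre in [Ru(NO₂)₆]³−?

1 unpaired electron

Each nitro (N-bound nitrite) is −1; balancing the −3 overall charge requires Ru(III).
Group 8 minus oxidation state 3 gives a d⁵ configuration.
The spin state decides the count: a 4d ion has a large Δₒ and is invariably low-spin.
An octahedral low-spin d⁵ ion is t₂g⁵e_g⁰, giving 1 unpaired electron.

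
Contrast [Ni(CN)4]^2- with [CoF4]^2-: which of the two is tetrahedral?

[CoF4]^2-

For [Ni(CN)4]^2-: Summing ligand charges against the −2 overall charge gives an oxidation state of +2 for nickel. Ni sits in group 10, so the d-electron count is 10 − 2 = 8. Cyanide is a strong-field ligand (high in the spectrochemical series). A 3d d⁸ ion with strong-field ligands gains enough CFSE to favour square planar over tetrahedral. → square planar.
For [CoF4]^2-: Summing ligand charges against the −2 overall charge gives an oxidation state of +2 for cobalt. Cobalt is a group-9 element; Co(II) is therefore d⁷. For a high-spin 3d d⁷ ion with weak-field ligands the small Δₜ gives little square-planar CFSE advantage, so four ligands adopt the sterically favoured tetrahedral geometry. → tetrahedral.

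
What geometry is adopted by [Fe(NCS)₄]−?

tetrahedral

Each isothiocyanate is −1; balancing the −1 overall charge requires Fe(III).
Group 8 minus oxidation state 3 gives a d⁵ configuration.
With 4 monodentate ligands the coordination number is 4.
Isothiocyanate is a weak-field ligand.
A high-spin d⁵ ion has zero CFSE in either geometry, so four ligands adopt the sterically favoured tetrahedral geometry.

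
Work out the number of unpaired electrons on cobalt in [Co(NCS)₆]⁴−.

3 unpaired electrons

Summing ligand charges against the −4 overall charge gives an oxidation state of +2 for cobalt.
Cobalt is a group-9 element; Co(II) is therefore d⁷.
The spin state decides the count: Isothiocyanate is a weak-field ligand for a first-row metal, so the complex is high-spin.
An octahedral high-spin d⁷ ion is t₂g⁵e_g², giving 3 unpaired electrons.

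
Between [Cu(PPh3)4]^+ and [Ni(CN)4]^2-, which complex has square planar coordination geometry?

[Ni(CN)4]^2-

For [Cu(PPh3)4]^+: Summing ligand charges against the +1 overall charge gives an oxidation state of +1 for copper. Group 11 minus oxidation state 1 gives a d¹⁰ configuration. A d¹⁰ ion has no crystal-field stabilisation preference between square planar and tetrahedral, so four ligands adopt the sterically favoured tetrahedral geometry. → tetrahedral.
For [Ni(CN)4]^2-: Summing ligand charges against the −2 overall charge gives an oxidation state of +2 for nickel. Group 10 minus oxidation state 2 gives a d⁸ configuration. Cyanide is a strong-field ligand (high in the spectrochemical series). A 3d d⁸ ion with strong-field ligands gains enough CFSE to favour square planar over tetrahedral. → square planar.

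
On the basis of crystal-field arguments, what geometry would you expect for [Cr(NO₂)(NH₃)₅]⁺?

Summing ligand charges against the +1 overall charge gives an oxidation state of +2 for chromium.
Group 6 minus oxidation state 2 gives a d⁴ configuration.
Coordination number: 6.
Six donors around a single metal centre give an octahedral coordination sphere.

octahedral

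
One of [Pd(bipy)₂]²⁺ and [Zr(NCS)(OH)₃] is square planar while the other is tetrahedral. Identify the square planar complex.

[Pd(bipy)₂]²⁺

For [Pd(bipy)₂]²⁺: 2,2′-bipyridine is neutral; balancing the +2 overall charge requires Pd(II). Group 10 minus oxidation state 2 gives a d⁸ configuration. A 4d d⁸ ion has a large crystal-field splitting; square planar leaves the high-energy d_{x²−y²} orbital empty and maximises CFSE. → square planar.
For [Zr(NCS)(OH)₃]: Summing ligand charges against the 0 overall charge gives an oxidation state of +4 for zirconium. Group 4 minus oxidation state 4 gives a d⁰ configuration. A d⁰ ion has no crystal-field stabilisation preference between square planar and tetrahedral, so four ligands adopt the sterically favoured tetrahedral geometry. → tetrahedral.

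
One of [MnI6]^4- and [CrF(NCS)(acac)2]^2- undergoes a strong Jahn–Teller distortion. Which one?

[CrF(NCS)(acac)2]^2-

[MnI6]^4-: Ligand charges: each iodide is −1. With an overall charge of −4 the manganese centre must be in the +2 oxidation state. Manganese is a group-7 element; Mn(II) is therefore d⁵. Iodide is a weak-field ligand for a first-row metal, so the complex is high-spin. The d⁵ configuration leaves the e_g set evenly filled (or empty) — no strong Jahn–Teller driving force.
[CrF(NCS)(acac)2]^2-: Summing ligand charges against the −2 overall charge gives an oxidation state of +2 for chromium. Chromium is a group-6 element; Cr(II) is therefore d⁴. Acetylacetonate, fluoride, and isothiocyanate are weak-field ligands for a first-row metal, so the complex is high-spin. The t₂g³e_g¹ (high-spin) configuration has an unevenly filled e_g set; the Jahn–Teller theorem predicts a tetragonal distortion (typically axial elongation) to lift the degeneracy.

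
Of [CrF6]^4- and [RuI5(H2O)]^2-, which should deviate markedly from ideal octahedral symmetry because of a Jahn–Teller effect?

[CrF6]^4-: Each fluoride is −1; balancing the −4 overall charge requires Cr(II). Chromium is a group-6 element; Cr(II) is therefore d⁴. Fluoride is a weak-field ligand for a first-row metal, so the complex is high-spin. The t₂g³e_g¹ (high-spin) configuration has an unevenly filled e_g set; the Jahn–Teller theorem predicts a tetragonal distortion (typically axial elongation) to lift the degeneracy.
[RuI5(H2O)]^2-: Each iodide is −1; water is neutral; balancing the −2 overall charge requires Ru(III). Ruthenium is a group-8 element; Ru(III) is therefore d⁵. A 4d ion has a large Δₒ and is invariably low-spin. The d⁵ configuration leaves the e_g set evenly filled (or empty) — no strong Jahn–Teller driving force.

[CrF6]^4-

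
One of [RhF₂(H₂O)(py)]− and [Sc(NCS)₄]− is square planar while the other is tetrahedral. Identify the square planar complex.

[RhF₂(H₂O)(py)]−

For [RhF₂(H₂O)(py)]−: Summing ligand charges against the −1 overall charge gives an oxidation state of +1 for rhodium. Rhodium is a group-9 element; Rh(I) is therefore d⁸. A 4d d⁸ ion has a large crystal-field splitting; square planar leaves the high-energy d_{x²−y²} orbital empty and maximises CFSE. → square planar.
For [Sc(NCS)₄]−: Summing ligand charges against the −1 overall charge gives an oxidation state of +3 for scandium. Group 3 minus oxidation state 3 gives a d⁰ configuration. A d⁰ ion has no crystal-field stabilisation preference between square planar and tetrahedral, so four ligands adopt the sterically favoured tetrahedral geometry. → tetrahedral.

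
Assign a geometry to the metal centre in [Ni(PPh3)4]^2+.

square planar

Summing ligand charges against the +2 overall charge gives an oxidation state of +2 for nickel.
Nickel is a group-10 element; Ni(II) is therefore d⁸.
With 4 monodentate ligands the coordination number is 4.
Triphenylphosphine is a strong-field ligand (high in the spectrochemical series).
A 3d d⁸ ion with strong-field ligands gains enough CFSE to favour square planar over tetrahedral.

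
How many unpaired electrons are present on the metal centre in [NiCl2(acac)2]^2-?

2 unpaired electrons

Summing ligand charges against the −2 overall charge gives an oxidation state of +2 for nickel.
Group 10 minus oxidation state 2 gives a d⁸ configuration.
Counting donor atoms: 2×chloride (monodentate) → 2 donors; 2×acetylacetonate (bidentate) → 4 donors. Coordination number = 6.
In an octahedral field the d⁸ configuration is t₂g⁶e_g² (only one arrangement possible), giving 2 unpaired electrons.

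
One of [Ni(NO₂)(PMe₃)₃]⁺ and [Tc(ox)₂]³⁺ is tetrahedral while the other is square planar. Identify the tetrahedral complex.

For [Ni(NO₂)(PMe₃)₃]⁺: Ligand charges: each nitro (N-bound nitrite) is −1; trimethylphosphine is neutral. With an overall charge of +1 the nickel centre must be in the +2 oxidation state. Group 10 minus oxidation state 2 gives a d⁸ configuration. Nitro (N-bound nitrite) and trimethylphosphine are strong-field ligands (high in the spectrochemical series). A 3d d⁸ ion with strong-field ligands gains enough CFSE to favour square planar over tetrahedral. → square planar.
For [Tc(ox)₂]³⁺: Each oxalate is −2; balancing the +3 overall charge requires Tc(VII). Technetium is a group-7 element; Tc(VII) is therefore d⁰. A d⁰ ion has no crystal-field stabilisation preference between square planar and tetrahedral, so four ligands adopt the sterically favoured tetrahedral geometry. → tetrahedral.

[Tc(ox)₂]³⁺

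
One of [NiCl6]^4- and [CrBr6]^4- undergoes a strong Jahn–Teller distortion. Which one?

[CrBr6]^4-

[NiCl6]^4-: Ligand charges: each chloride is −1. With an overall charge of −4 the nickel centre must be in the +2 oxidation state. Nickel is a group-10 element; Ni(II) is therefore d⁸. The d⁸ configuration leaves the e_g set evenly filled (or empty) — no strong Jahn–Teller driving force.
[CrBr6]^4-: Summing ligand charges against the −4 overall charge gives an oxidation state of +2 for chromium. Group 6 minus oxidation state 2 gives a d⁴ configuration. Bromide is a weak-field ligand for a first-row metal, so the complex is high-spin. The t₂g³e_g¹ (high-spin) configuration has an unevenly filled e_g set; the Jahn–Teller theorem predicts a tetragonal distortion (typically axial elongation) to lift the degeneracy.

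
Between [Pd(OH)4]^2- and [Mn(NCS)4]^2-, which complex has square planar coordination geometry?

For [Pd(OH)4]^2-: Ligand charges: each hydroxide is −1. With an overall charge of −2 the palladium centre must be in the +2 oxidation state. Pd sits in group 10, so the d-electron count is 10 − 2 = 8. A 4d d⁸ ion has a large crystal-field splitting; square planar leaves the high-energy d_{x²−y²} orbital empty and maximises CFSE. → square planar.
For [Mn(NCS)4]^2-: Summing ligand charges against the −2 overall charge gives an oxidation state of +2 for manganese. Manganese is a group-7 element; Mn(II) is therefore d⁵. A high-spin d⁵ ion has zero CFSE in either geometry, so four ligands adopt the sterically favoured tetrahedral geometry. → tetrahedral.

[Pd(OH)4]^2-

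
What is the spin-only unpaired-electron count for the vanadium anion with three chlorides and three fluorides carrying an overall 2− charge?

1

Summing ligand charges against the −2 overall charge gives an oxidation state of +4 for vanadium.
V sits in group 5, so the d-electron count is 5 − 4 = 1.
In an octahedral field the d¹ configuration is t₂g¹e_g⁰ (only one arrangement possible), giving 1 unpaired electron.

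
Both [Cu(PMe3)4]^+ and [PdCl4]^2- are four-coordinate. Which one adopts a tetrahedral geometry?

[Cu(PMe3)4]^+

For [Cu(PMe3)4]^+: Trimethylphosphine is neutral; balancing the +1 overall charge requires Cu(I). Copper is a group-11 element; Cu(I) is therefore d¹⁰. A d¹⁰ ion has no crystal-field stabilisation preference between square planar and tetrahedral, so four ligands adopt the sterically favoured tetrahedral geometry. → tetrahedral.
For [PdCl4]^2-: Ligand charges: each chloride is −1. With an overall charge of −2 the palladium centre must be in the +2 oxidation state. Pd sits in group 10, so the d-electron count is 10 − 2 = 8. A 4d d⁸ ion has a large crystal-field splitting; square planar leaves the high-energy d_{x²−y²} orbital empty and maximises CFSE. → square planar.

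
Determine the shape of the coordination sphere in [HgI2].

linear

Ligand charges: each iodide is −1. With an overall charge of 0 the mercury centre must be in the +2 oxidation state.
Group 12 minus oxidation state 2 gives a d¹⁰ configuration.
Coordination number: 2.
A d¹⁰ ion with only two ligands adopts a linear arrangement (sp hybridisation; no CFSE preference).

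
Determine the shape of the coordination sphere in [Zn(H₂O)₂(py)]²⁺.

trigonal planar

Water is neutral; pyridine is neutral; balancing the +2 overall charge requires Zn(II).
Group 12 minus oxidation state 2 gives a d¹⁰ configuration.
Coordination number: 3.
Three ligands around a d¹⁰ centre minimise repulsion in a trigonal-planar arrangement.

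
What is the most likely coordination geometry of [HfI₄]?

tetrahedral

Each iodide is −1; balancing the 0 overall charge requires Hf(IV).
Hafnium is a group-4 element; Hf(IV) is therefore d⁰.
Coordination number: 4.
A d⁰ ion has no crystal-field stabilisation preference between square planar and tetrahedral, so four ligands adopt the sterically favoured tetrahedral geometry.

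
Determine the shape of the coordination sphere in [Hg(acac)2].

Summing ligand charges against the 0 overall charge gives an oxidation state of +2 for mercury.
Mercury is a group-12 element; Hg(II) is therefore d¹⁰.
Counting donor atoms: 2×acetylacetonate (bidentate) → 4 donors. Coordination number = 4.
A d¹⁰ ion has no crystal-field stabilisation preference between square planar and tetrahedral, so four ligands adopt the sterically favoured tetrahedral geometry.

tetrahedral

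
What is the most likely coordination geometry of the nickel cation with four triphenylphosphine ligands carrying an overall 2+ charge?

square planar

Ligand charges: triphenylphosphine is neutral. With an overall charge of +2 the nickel centre must be in the +2 oxidation state.
Group 10 minus oxidation state 2 gives a d⁸ configuration.
With 4 monodentate ligands the coordination number is 4.
Triphenylphosphine is a strong-field ligand (high in the spectrochemical series).
A 3d d⁸ ion with strong-field ligands gains enough CFSE to favour square planar over tetrahedral.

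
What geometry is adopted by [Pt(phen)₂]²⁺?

square planar

1,10-phenanthroline is neutral; balancing the +2 overall charge requires Pt(II).
Platinum is a group-10 element; Pt(II) is therefore d⁸.
Counting donor atoms: 2×1,10-phenanthroline (bidentate) → 4 donors. Coordination number = 4.
A 5d d⁸ ion has a large crystal-field splitting; square planar leaves the high-energy d_{x²−y²} orbital empty and maximises CFSE.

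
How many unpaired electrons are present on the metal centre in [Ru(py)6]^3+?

1 unpaired electron

Ligand charges: pyridine is neutral. With an overall charge of +3 the ruthenium centre must be in the +3 oxidation state.
Group 8 minus oxidation state 3 gives a d⁵ configuration.
The spin state decides the count: a 4d ion has a large Δₒ and is invariably low-spin.
An octahedral low-spin d⁵ ion is t₂g⁵e_g⁰, giving 1 unpaired electron.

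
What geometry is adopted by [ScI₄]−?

tetrahedral

Each iodide is −1; balancing the −1 overall charge requires Sc(III).
Scandium is a group-3 element; Sc(III) is therefore d⁰.
Coordination number: 4.
A d⁰ ion has no crystal-field stabilisation preference between square planar and tetrahedral, so four ligands adopt the sterically favoured tetrahedral geometry.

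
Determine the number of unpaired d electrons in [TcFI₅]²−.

3 unpaired electrons

Summing ligand charges against the −2 overall charge gives an oxidation state of +4 for technetium.
Tc sits in group 7, so the d-electron count is 7 − 4 = 3.
In an octahedral field the d³ configuration is t₂g³e_g⁰ (only one arrangement possible), giving 3 unpaired electrons.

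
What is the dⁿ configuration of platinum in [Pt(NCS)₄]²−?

Each isothiocyanate is −1; balancing the −2 overall charge requires Pt(II).
Pt sits in group 10, so the d-electron count is 10 − 2 = 8.

d⁸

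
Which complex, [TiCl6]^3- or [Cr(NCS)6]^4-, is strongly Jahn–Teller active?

[TiCl6]^3-: Ligand charges: each chloride is −1. With an overall charge of −3 the titanium centre must be in the +3 oxidation state. Ti sits in group 4, so the d-electron count is 4 − 3 = 1. The d¹ configuration leaves the e_g set evenly filled (or empty) — no strong Jahn–Teller driving force.
[Cr(NCS)6]^4-: Summing ligand charges against the −4 overall charge gives an oxidation state of +2 for chromium. Cr sits in group 6, so the d-electron count is 6 − 2 = 4. Isothiocyanate is a weak-field ligand for a first-row metal, so the complex is high-spin. The t₂g³e_g¹ (high-spin) configuration has an unevenly filled e_g set; the Jahn–Teller theorem predicts a tetragonal distortion (typically axial elongation) to lift the degeneracy.

[Cr(NCS)6]^4-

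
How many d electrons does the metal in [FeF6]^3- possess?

d⁵

Ligand charges: each fluoride is −1. With an overall charge of −3 the iron centre must be in the +3 oxidation state.
Fe sits in group 8, so the d-electron count is 8 − 3 = 5.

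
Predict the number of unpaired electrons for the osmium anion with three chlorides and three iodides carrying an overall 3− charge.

Summing ligand charges against the −3 overall charge gives an oxidation state of +3 for osmium.
Os sits in group 8, so the d-electron count is 8 − 3 = 5.
The spin state decides the count: a 5d ion has a large Δₒ and is invariably low-spin.
An octahedral low-spin d⁵ ion is t₂g⁵e_g⁰, giving 1 unpaired electron.

1 unpaired electron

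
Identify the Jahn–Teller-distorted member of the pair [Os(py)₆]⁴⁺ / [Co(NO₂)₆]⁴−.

[Os(py)₆]⁴⁺: Ligand charges: pyridine is neutral. With an overall charge of +4 the osmium centre must be in the +4 oxidation state. Group 8 minus oxidation state 4 gives a d⁴ configuration. A 5d ion has a large Δₒ and is invariably low-spin. The d⁴ configuration leaves the e_g set evenly filled (or empty) — no strong Jahn–Teller driving force.
[Co(NO₂)₆]⁴−: Each nitro (N-bound nitrite) is −1; balancing the −4 overall charge requires Co(II). Group 9 minus oxidation state 2 gives a d⁷ configuration. Nitro (N-bound nitrite) is a strong-field ligand (high in the spectrochemical series) for a first-row metal, so the complex is low-spin. The t₂g⁶e_g¹ (low-spin) configuration has an unevenly filled e_g set; the Jahn–Teller theorem predicts a tetragonal distortion (typically axial elongation) to lift the degeneracy.

[Co(NO₂)₆]⁴−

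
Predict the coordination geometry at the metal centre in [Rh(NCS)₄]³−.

Summing ligand charges against the −3 overall charge gives an oxidation state of +1 for rhodium.
Group 9 minus oxidation state 1 gives a d⁸ configuration.
Coordination number: 4.
A 4d d⁸ ion has a large crystal-field splitting; square planar leaves the high-energy d_{x²−y²} orbital empty and maximises CFSE.

square planar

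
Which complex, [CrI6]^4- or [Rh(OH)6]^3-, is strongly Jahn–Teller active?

[CrI6]^4-

[CrI6]^4-: Summing ligand charges against the −4 overall charge gives an oxidation state of +2 for chromium. Group 6 minus oxidation state 2 gives a d⁴ configuration. Iodide is a weak-field ligand for a first-row metal, so the complex is high-spin. The t₂g³e_g¹ (high-spin) configuration has an unevenly filled e_g set; the Jahn–Teller theorem predicts a tetragonal distortion (typically axial elongation) to lift the degeneracy.
[Rh(OH)6]^3-: Each hydroxide is −1; balancing the −3 overall charge requires Rh(III). Group 9 minus oxidation state 3 gives a d⁶ configuration. A 4d ion has a large Δₒ and is invariably low-spin. The d⁶ configuration leaves the e_g set evenly filled (or empty) — no strong Jahn–Teller driving force.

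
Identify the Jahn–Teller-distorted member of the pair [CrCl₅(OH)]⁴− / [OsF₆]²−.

[CrCl₅(OH)]⁴−: Ligand charges: each chloride is −1; each hydroxide is −1. With an overall charge of −4 the chromium centre must be in the +2 oxidation state. Group 6 minus oxidation state 2 gives a d⁴ configuration. Chloride and hydroxide are weak-field ligands for a first-row metal, so the complex is high-spin. The t₂g³e_g¹ (high-spin) configuration has an unevenly filled e_g set; the Jahn–Teller theorem predicts a tetragonal distortion (typically axial elongation) to lift the degeneracy.
[OsF₆]²−: Ligand charges: each fluoride is −1. With an overall charge of −2 the osmium centre must be in the +4 oxidation state. Osmium is a group-8 element; Os(IV) is therefore d⁴. A 5d ion has a large Δₒ and is invariably low-spin. The d⁴ configuration leaves the e_g set evenly filled (or empty) — no strong Jahn–Teller driving force.

[CrCl₅(OH)]⁴−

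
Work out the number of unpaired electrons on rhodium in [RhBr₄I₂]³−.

0 unpaired electrons

Ligand charges: each bromide is −1; each iodide is −1. With an overall charge of −3 the rhodium centre must be in the +3 oxidation state.
Group 9 minus oxidation state 3 gives a d⁶ configuration.
The spin state decides the count: a 4d ion has a large Δₒ and is invariably low-spin.
An octahedral low-spin d⁶ ion is t₂g⁶e_g⁰, giving 0 unpaired electrons.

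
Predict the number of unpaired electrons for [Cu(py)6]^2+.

Summing ligand charges against the +2 overall charge gives an oxidation state of +2 for copper.
Copper is a group-11 element; Cu(II) is therefore d⁹.
In an octahedral field the d⁹ configuration is t₂g⁶e_g³ (only one arrangement possible), giving 1 unpaired electron.

1 unpaired electron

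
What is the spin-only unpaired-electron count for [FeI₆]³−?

5

Summing ligand charges against the −3 overall charge gives an oxidation state of +3 for iron.
Fe sits in group 8, so the d-electron count is 8 − 3 = 5.
The spin state decides the count: Iodide is a weak-field ligand for a first-row metal, so the complex is high-spin.
An octahedral high-spin d⁵ ion is t₂g³e_g², giving 5 unpaired electrons.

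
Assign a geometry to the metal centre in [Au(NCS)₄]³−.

Ligand charges: each isothiocyanate is −1. With an overall charge of −3 the gold centre must be in the +1 oxidation state.
Gold is a group-11 element; Au(I) is therefore d¹⁰.
With 4 monodentate ligands the coordination number is 4.
A d¹⁰ ion has no crystal-field stabilisation preference between square planar and tetrahedral, so four ligands adopt the sterically favoured tetrahedral geometry.

tetrahedral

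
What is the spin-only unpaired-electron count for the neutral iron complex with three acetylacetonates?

5

Each acetylacetonate is −1; balancing the 0 overall charge requires Fe(III).
Fe sits in group 8, so the d-electron count is 8 − 3 = 5.
Counting donor atoms: 3×acetylacetonate (bidentate) → 6 donors. Coordination number = 6.
The spin state decides the count: Acetylacetonate is a weak-field ligand for a first-row metal, so the complex is high-spin.
An octahedral high-spin d⁵ ion is t₂g³e_g², giving 5 unpaired electrons.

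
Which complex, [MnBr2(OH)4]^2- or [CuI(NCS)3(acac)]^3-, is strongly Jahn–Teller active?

[CuI(NCS)3(acac)]^3-

[MnBr2(OH)4]^2-: Summing ligand charges against the −2 overall charge gives an oxidation state of +4 for manganese. Group 7 minus oxidation state 4 gives a d³ configuration. The d³ configuration leaves the e_g set evenly filled (or empty) — no strong Jahn–Teller driving force.
[CuI(NCS)3(acac)]^3-: Summing ligand charges against the −3 overall charge gives an oxidation state of +2 for copper. Cu sits in group 11, so the d-electron count is 11 − 2 = 9. The t₂g⁶e_g³ configuration has an unevenly filled e_g set; the Jahn–Teller theorem predicts a tetragonal distortion (typically axial elongation) to lift the degeneracy.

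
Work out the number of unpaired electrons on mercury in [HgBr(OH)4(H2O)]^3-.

Summing ligand charges against the −3 overall charge gives an oxidation state of +2 for mercury.
Group 12 minus oxidation state 2 gives a d¹⁰ configuration.
In an octahedral field the d¹⁰ configuration is t₂g⁶e_g⁴, giving 0 unpaired electrons.

0 unpaired electrons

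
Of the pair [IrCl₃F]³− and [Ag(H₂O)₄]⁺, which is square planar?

For [IrCl₃F]³−: Ligand charges: each chloride is −1; each fluoride is −1. With an overall charge of −3 the iridium centre must be in the +1 oxidation state. Iridium is a group-9 element; Ir(I) is therefore d⁸. A 5d d⁸ ion has a large crystal-field splitting; square planar leaves the high-energy d_{x²−y²} orbital empty and maximises CFSE. → square planar.
For [Ag(H₂O)₄]⁺: Ligand charges: water is neutral. With an overall charge of +1 the silver centre must be in the +1 oxidation state. Ag sits in group 11, so the d-electron count is 11 − 1 = 10. A d¹⁰ ion has no crystal-field stabilisation preference between square planar and tetrahedral, so four ligands adopt the sterically favoured tetrahedral geometry. → tetrahedral.

[IrCl₃F]³−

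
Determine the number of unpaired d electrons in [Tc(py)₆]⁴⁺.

3 unpaired electrons

Summing ligand charges against the +4 overall charge gives an oxidation state of +4 for technetium.
Technetium is a group-7 element; Tc(IV) is therefore d³.
In an octahedral field the d³ configuration is t₂g³e_g⁰ (only one arrangement possible), giving 3 unpaired electrons.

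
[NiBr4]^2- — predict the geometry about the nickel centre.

Summing ligand charges against the −2 overall charge gives an oxidation state of +2 for nickel.
Ni sits in group 10, so the d-electron count is 10 − 2 = 8.
With 4 monodentate ligands the coordination number is 4.
Bromide is a weak-field ligand.
With weak-field ligands the CFSE gain from square planar is small, so a 3d d⁸ ion takes the sterically preferred tetrahedral geometry.

tetrahedral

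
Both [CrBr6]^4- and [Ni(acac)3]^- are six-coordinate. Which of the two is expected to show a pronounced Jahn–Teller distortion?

[CrBr6]^4-: Ligand charges: each bromide is −1. With an overall charge of −4 the chromium centre must be in the +2 oxidation state. Cr sits in group 6, so the d-electron count is 6 − 2 = 4. Bromide is a weak-field ligand for a first-row metal, so the complex is high-spin. The t₂g³e_g¹ (high-spin) configuration has an unevenly filled e_g set; the Jahn–Teller theorem predicts a tetragonal distortion (typically axial elongation) to lift the degeneracy.
[Ni(acac)3]^-: Summing ligand charges against the −1 overall charge gives an oxidation state of +2 for nickel. Nickel is a group-10 element; Ni(II) is therefore d⁸. The d⁸ configuration leaves the e_g set evenly filled (or empty) — no strong Jahn–Teller driving force.

[CrBr6]^4-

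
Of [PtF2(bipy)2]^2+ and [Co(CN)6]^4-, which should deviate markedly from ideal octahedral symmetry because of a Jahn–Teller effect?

[PtF2(bipy)2]^2+: Ligand charges: each fluoride is −1; 2,2′-bipyridine is neutral. With an overall charge of +2 the platinum centre must be in the +4 oxidation state. Pt sits in group 10, so the d-electron count is 10 − 4 = 6. A 5d ion has a large Δₒ and is invariably low-spin. The d⁶ configuration leaves the e_g set evenly filled (or empty) — no strong Jahn–Teller driving force.
[Co(CN)6]^4-: Ligand charges: each cyanide is −1. With an overall charge of −4 the cobalt centre must be in the +2 oxidation state. Cobalt is a group-9 element; Co(II) is therefore d⁷. Cyanide is a strong-field ligand (high in the spectrochemical series) for a first-row metal, so the complex is low-spin. The t₂g⁶e_g¹ (low-spin) configuration has an unevenly filled e_g set; the Jahn–Teller theorem predicts a tetragonal distortion (typically axial elongation) to lift the degeneracy.

[Co(CN)6]^4-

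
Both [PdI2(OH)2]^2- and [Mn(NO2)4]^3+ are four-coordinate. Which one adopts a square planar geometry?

[PdI2(OH)2]^2-

For [PdI2(OH)2]^2-: Summing ligand charges against the −2 overall charge gives an oxidation state of +2 for palladium. Palladium is a group-10 element; Pd(II) is therefore d⁸. A 4d d⁸ ion has a large crystal-field splitting; square planar leaves the high-energy d_{x²−y²} orbital empty and maximises CFSE. → square planar.
For [Mn(NO2)4]^3+: Summing ligand charges against the +3 overall charge gives an oxidation state of +7 for manganese. Group 7 minus oxidation state 7 gives a d⁰ configuration. A d⁰ ion has no crystal-field stabilisation preference between square planar and tetrahedral, so four ligands adopt the sterically favoured tetrahedral geometry. → tetrahedral.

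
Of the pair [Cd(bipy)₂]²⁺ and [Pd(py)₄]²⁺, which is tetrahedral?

[Cd(bipy)₂]²⁺

For [Cd(bipy)₂]²⁺: Ligand charges: 2,2′-bipyridine is neutral. With an overall charge of +2 the cadmium centre must be in the +2 oxidation state. Cd sits in group 12, so the d-electron count is 12 − 2 = 10. A d¹⁰ ion has no crystal-field stabilisation preference between square planar and tetrahedral, so four ligands adopt the sterically favoured tetrahedral geometry. → tetrahedral.
For [Pd(py)₄]²⁺: Summing ligand charges against the +2 overall charge gives an oxidation state of +2 for palladium. Pd sits in group 10, so the d-electron count is 10 − 2 = 8. A 4d d⁸ ion has a large crystal-field splitting; square planar leaves the high-energy d_{x²−y²} orbital empty and maximises CFSE. → square planar.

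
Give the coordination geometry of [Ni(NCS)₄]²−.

tetrahedral

Ligand charges: each isothiocyanate is −1. With an overall charge of −2 the nickel centre must be in the +2 oxidation state.
Ni sits in group 10, so the d-electron count is 10 − 2 = 8.
Coordination number: 4.
Isothiocyanate is a weak-field ligand.
With weak-field ligands the CFSE gain from square planar is small, so a 3d d⁸ ion takes the sterically preferred tetrahedral geometry.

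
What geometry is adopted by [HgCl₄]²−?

Ligand charges: each chloride is −1. With an overall charge of −2 the mercury centre must be in the +2 oxidation state.
Mercury is a group-12 element; Hg(II) is therefore d¹⁰.
Coordination number: 4.
A d¹⁰ ion has no crystal-field stabilisation preference between square planar and tetrahedral, so four ligands adopt the sterically favoured tetrahedral geometry.

tetrahedral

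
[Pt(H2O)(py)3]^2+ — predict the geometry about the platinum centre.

Water is neutral; pyridine is neutral; balancing the +2 overall charge requires Pt(II).
Platinum is a group-10 element; Pt(II) is therefore d⁸.
Coordination number: 4.
A 5d d⁸ ion has a large crystal-field splitting; square planar leaves the high-energy d_{x²−y²} orbital empty and maximises CFSE.

square planar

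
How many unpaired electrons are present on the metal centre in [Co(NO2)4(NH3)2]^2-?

Ligand charges: each nitro (N-bound nitrite) is −1; ammonia is neutral. With an overall charge of −2 the cobalt centre must be in the +2 oxidation state.
Co sits in group 9, so the d-electron count is 9 − 2 = 7.
The spin state decides the count: Nitro (N-bound nitrite) is a strong-field ligand (high in the spectrochemical series) for a first-row metal, so the complex is low-spin.
An octahedral low-spin d⁷ ion is t₂g⁶e_g¹, giving 1 unpaired electron.

1 unpaired electron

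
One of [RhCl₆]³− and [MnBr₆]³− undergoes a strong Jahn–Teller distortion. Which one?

[RhCl₆]³−: Ligand charges: each chloride is −1. With an overall charge of −3 the rhodium centre must be in the +3 oxidation state. Rhodium is a group-9 element; Rh(III) is therefore d⁶. A 4d ion has a large Δₒ and is invariably low-spin. The d⁶ configuration leaves the e_g set evenly filled (or empty) — no strong Jahn–Teller driving force.
[MnBr₆]³−: Summing ligand charges against the −3 overall charge gives an oxidation state of +3 for manganese. Group 7 minus oxidation state 3 gives a d⁴ configuration. Bromide is a weak-field ligand for a first-row metal, so the complex is high-spin. The t₂g³e_g¹ (high-spin) configuration has an unevenly filled e_g set; the Jahn–Teller theorem predicts a tetragonal distortion (typically axial elongation) to lift the degeneracy.

[MnBr₆]³−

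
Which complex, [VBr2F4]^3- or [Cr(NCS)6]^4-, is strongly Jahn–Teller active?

[VBr2F4]^3-: Ligand charges: each bromide is −1; each fluoride is −1. With an overall charge of −3 the vanadium centre must be in the +3 oxidation state. V sits in group 5, so the d-electron count is 5 − 3 = 2. The d² configuration leaves the e_g set evenly filled (or empty) — no strong Jahn–Teller driving force.
[Cr(NCS)6]^4-: Ligand charges: each isothiocyanate is −1. With an overall charge of −4 the chromium centre must be in the +2 oxidation state. Chromium is a group-6 element; Cr(II) is therefore d⁴. Isothiocyanate is a weak-field ligand for a first-row metal, so the complex is high-spin. The t₂g³e_g¹ (high-spin) configuration has an unevenly filled e_g set; the Jahn–Teller theorem predicts a tetragonal distortion (typically axial elongation) to lift the degeneracy.

[Cr(NCS)6]^4-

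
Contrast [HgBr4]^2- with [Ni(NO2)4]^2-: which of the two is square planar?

For [HgBr4]^2-: Each bromide is −1; balancing the −2 overall charge requires Hg(II). Hg sits in group 12, so the d-electron count is 12 − 2 = 10. A d¹⁰ ion has no crystal-field stabilisation preference between square planar and tetrahedral, so four ligands adopt the sterically favoured tetrahedral geometry. → tetrahedral.
For [Ni(NO2)4]^2-: Ligand charges: each nitro (N-bound nitrite) is −1. With an overall charge of −2 the nickel centre must be in the +2 oxidation state. Ni sits in group 10, so the d-electron count is 10 − 2 = 8. Nitro (N-bound nitrite) is a strong-field ligand (high in the spectrochemical series). A 3d d⁸ ion with strong-field ligands gains enough CFSE to favour square planar over tetrahedral. → square planar.

[Ni(NO2)4]^2-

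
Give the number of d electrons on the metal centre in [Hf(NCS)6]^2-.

Each isothiocyanate is −1; balancing the −2 overall charge requires Hf(IV).
Hf sits in group 4, so the d-electron count is 4 − 4 = 0.

d0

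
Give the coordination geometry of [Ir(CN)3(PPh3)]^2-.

Each cyanide is −1; triphenylphosphine is neutral; balancing the −2 overall charge requires Ir(I).
Group 9 minus oxidation state 1 gives a d⁸ configuration.
With 4 monodentate ligands the coordination number is 4.
A 5d d⁸ ion has a large crystal-field splitting; square planar leaves the high-energy d_{x²−y²} orbital empty and maximises CFSE.

square planar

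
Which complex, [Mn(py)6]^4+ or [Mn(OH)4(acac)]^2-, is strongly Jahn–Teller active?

[Mn(OH)4(acac)]^2-

[Mn(py)6]^4+: Pyridine is neutral; balancing the +4 overall charge requires Mn(IV). Manganese is a group-7 element; Mn(IV) is therefore d³. The d³ configuration leaves the e_g set evenly filled (or empty) — no strong Jahn–Teller driving force.
[Mn(OH)4(acac)]^2-: Each hydroxide is −1; each acetylacetonate is −1; balancing the −2 overall charge requires Mn(III). Group 7 minus oxidation state 3 gives a d⁴ configuration. Acetylacetonate and hydroxide are weak-field ligands for a first-row metal, so the complex is high-spin. The t₂g³e_g¹ (high-spin) configuration has an unevenly filled e_g set; the Jahn–Teller theorem predicts a tetragonal distortion (typically axial elongation) to lift the degeneracy.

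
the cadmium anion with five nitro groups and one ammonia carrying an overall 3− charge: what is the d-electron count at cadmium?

d10

Each nitro (N-bound nitrite) is −1; ammonia is neutral; balancing the −3 overall charge requires Cd(II).
Group 12 minus oxidation state 2 gives a d¹⁰ configuration.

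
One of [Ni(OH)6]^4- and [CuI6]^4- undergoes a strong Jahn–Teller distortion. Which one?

[Ni(OH)6]^4-: Each hydroxide is −1; balancing the −4 overall charge requires Ni(II). Ni sits in group 10, so the d-electron count is 10 − 2 = 8. The d⁸ configuration leaves the e_g set evenly filled (or empty) — no strong Jahn–Teller driving force.
[CuI6]^4-: Ligand charges: each iodide is −1. With an overall charge of −4 the copper centre must be in the +2 oxidation state. Group 11 minus oxidation state 2 gives a d⁹ configuration. The t₂g⁶e_g³ configuration has an unevenly filled e_g set; the Jahn–Teller theorem predicts a tetragonal distortion (typically axial elongation) to lift the degeneracy.

[CuI6]^4-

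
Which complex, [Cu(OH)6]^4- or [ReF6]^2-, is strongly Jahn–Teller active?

[Cu(OH)6]^4-

[Cu(OH)6]^4-: Each hydroxide is −1; balancing the −4 overall charge requires Cu(II). Group 11 minus oxidation state 2 gives a d⁹ configuration. The t₂g⁶e_g³ configuration has an unevenly filled e_g set; the Jahn–Teller theorem predicts a tetragonal distortion (typically axial elongation) to lift the degeneracy.
[ReF6]^2-: Summing ligand charges against the −2 overall charge gives an oxidation state of +4 for rhenium. Group 7 minus oxidation state 4 gives a d³ configuration. The d³ configuration leaves the e_g set evenly filled (or empty) — no strong Jahn–Teller driving force.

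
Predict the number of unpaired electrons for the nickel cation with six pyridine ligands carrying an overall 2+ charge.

Summing ligand charges against the +2 overall charge gives an oxidation state of +2 for nickel.
Group 10 minus oxidation state 2 gives a d⁸ configuration.
In an octahedral field the d⁸ configuration is t₂g⁶e_g² (only one arrangement possible), giving 2 unpaired electrons.

2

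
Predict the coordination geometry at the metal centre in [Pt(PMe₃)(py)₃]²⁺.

Summing ligand charges against the +2 overall charge gives an oxidation state of +2 for platinum.
Pt sits in group 10, so the d-electron count is 10 − 2 = 8.
With 4 monodentate ligands the coordination number is 4.
A 5d d⁸ ion has a large crystal-field splitting; square planar leaves the high-energy d_{x²−y²} orbital empty and maximises CFSE.

square planar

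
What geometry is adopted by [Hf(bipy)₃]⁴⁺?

octahedral

2,2′-bipyridine is neutral; balancing the +4 overall charge requires Hf(IV).
Hf sits in group 4, so the d-electron count is 4 − 4 = 0.
Counting donor atoms: 3×2,2′-bipyridine (bidentate) → 6 donors. Coordination number = 6.
Six donors around a single metal centre give an octahedral coordination sphere.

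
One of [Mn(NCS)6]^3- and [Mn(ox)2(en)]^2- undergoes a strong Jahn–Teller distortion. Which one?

[Mn(NCS)6]^3-

[Mn(NCS)6]^3-: Ligand charges: each isothiocyanate is −1. With an overall charge of −3 the manganese centre must be in the +3 oxidation state. Manganese is a group-7 element; Mn(III) is therefore d⁴. Isothiocyanate is a weak-field ligand for a first-row metal, so the complex is high-spin. The t₂g³e_g¹ (high-spin) configuration has an unevenly filled e_g set; the Jahn–Teller theorem predicts a tetragonal distortion (typically axial elongation) to lift the degeneracy.
[Mn(ox)2(en)]^2-: Each oxalate is −2; ethylenediamine is neutral; balancing the −2 overall charge requires Mn(II). Manganese is a group-7 element; Mn(II) is therefore d⁵. Oxalate is a weak-field ligand for a first-row metal, so the complex is high-spin. The d⁵ configuration leaves the e_g set evenly filled (or empty) — no strong Jahn–Teller driving force.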